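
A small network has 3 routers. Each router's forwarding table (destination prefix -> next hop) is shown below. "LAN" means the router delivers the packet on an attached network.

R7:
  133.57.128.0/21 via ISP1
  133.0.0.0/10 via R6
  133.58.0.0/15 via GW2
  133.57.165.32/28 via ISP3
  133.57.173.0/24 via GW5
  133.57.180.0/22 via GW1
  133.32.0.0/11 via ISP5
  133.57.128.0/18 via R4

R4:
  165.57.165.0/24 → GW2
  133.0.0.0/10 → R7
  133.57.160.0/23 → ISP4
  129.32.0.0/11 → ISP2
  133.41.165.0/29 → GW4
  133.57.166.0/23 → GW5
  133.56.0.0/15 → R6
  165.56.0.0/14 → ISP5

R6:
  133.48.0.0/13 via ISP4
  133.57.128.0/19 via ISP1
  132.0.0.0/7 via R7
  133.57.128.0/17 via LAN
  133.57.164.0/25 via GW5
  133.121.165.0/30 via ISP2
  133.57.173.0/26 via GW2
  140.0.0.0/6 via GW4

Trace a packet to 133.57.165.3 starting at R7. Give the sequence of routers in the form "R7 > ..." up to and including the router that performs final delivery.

At R7: longest match for 133.57.165.3 is 133.57.128.0/18 -> R4
At R4: longest match for 133.57.165.3 is 133.56.0.0/15 -> R6
At R6: longest match for 133.57.165.3 is 133.57.128.0/17 -> LAN

R7 > R4 > R6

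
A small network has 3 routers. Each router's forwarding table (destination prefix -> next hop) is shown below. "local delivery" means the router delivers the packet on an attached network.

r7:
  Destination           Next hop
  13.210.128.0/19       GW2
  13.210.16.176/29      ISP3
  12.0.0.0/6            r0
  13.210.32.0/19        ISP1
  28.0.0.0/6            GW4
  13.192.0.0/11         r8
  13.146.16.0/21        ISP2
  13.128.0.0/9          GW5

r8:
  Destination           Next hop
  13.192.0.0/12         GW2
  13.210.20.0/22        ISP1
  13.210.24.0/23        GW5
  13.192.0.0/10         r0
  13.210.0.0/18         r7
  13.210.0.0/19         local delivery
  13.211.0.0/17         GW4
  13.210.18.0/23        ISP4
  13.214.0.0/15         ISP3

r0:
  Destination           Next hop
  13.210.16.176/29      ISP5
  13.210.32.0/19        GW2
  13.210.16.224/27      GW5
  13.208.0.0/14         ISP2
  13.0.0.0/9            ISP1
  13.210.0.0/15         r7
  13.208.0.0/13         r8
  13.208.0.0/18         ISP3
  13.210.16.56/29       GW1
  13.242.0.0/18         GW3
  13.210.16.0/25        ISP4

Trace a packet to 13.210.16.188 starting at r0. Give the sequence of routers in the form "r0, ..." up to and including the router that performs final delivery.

At r0: longest match for 13.210.16.188 is 13.210.0.0/15 -> r7
At r7: longest match for 13.210.16.188 is 13.192.0.0/11 -> r8
At r8: longest match for 13.210.16.188 is 13.210.0.0/19 -> local delivery

r0, r7, r8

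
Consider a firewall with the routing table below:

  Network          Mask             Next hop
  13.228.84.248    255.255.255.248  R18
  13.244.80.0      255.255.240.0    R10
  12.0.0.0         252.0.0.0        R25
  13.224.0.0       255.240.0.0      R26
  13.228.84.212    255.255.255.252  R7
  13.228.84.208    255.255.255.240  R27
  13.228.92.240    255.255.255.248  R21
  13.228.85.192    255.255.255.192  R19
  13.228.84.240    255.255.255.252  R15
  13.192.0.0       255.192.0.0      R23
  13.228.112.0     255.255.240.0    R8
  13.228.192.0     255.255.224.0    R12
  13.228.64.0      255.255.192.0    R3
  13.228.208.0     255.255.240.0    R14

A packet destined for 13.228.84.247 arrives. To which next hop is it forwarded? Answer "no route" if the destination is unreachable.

Routes whose prefix contains 13.228.84.247:
  12.0.0.0/6 (12.0.0.0 - 15.255.255.255) -> R25
  13.192.0.0/10 (13.192.0.0 - 13.255.255.255) -> R23
  13.224.0.0/12 (13.224.0.0 - 13.239.255.255) -> R26
  13.228.64.0/18 (13.228.64.0 - 13.228.127.255) -> R3
More-specific entries that do NOT match:
  13.228.84.212/30 (13.228.84.212 - 13.228.84.215) does not contain 13.228.84.247
  13.228.84.240/30 (13.228.84.240 - 13.228.84.243) does not contain 13.228.84.247
  13.228.84.248/29 (13.228.84.248 - 13.228.84.255) does not contain 13.228.84.247
  13.228.92.240/29 (13.228.92.240 - 13.228.92.247) does not contain 13.228.84.247
  13.228.84.208/28 (13.228.84.208 - 13.228.84.223) does not contain 13.228.84.247
  13.228.85.192/26 (13.228.85.192 - 13.228.85.255) does not contain 13.228.84.247
  13.244.80.0/20 (13.244.80.0 - 13.244.95.255) does not contain 13.228.84.247
  13.228.112.0/20 (13.228.112.0 - 13.228.127.255) does not contain 13.228.84.247
  13.228.208.0/20 (13.228.208.0 - 13.228.223.255) does not contain 13.228.84.247
  13.228.192.0/19 (13.228.192.0 - 13.228.223.255) does not contain 13.228.84.247
Longest matching prefix is /18 -> next hop R3.

R3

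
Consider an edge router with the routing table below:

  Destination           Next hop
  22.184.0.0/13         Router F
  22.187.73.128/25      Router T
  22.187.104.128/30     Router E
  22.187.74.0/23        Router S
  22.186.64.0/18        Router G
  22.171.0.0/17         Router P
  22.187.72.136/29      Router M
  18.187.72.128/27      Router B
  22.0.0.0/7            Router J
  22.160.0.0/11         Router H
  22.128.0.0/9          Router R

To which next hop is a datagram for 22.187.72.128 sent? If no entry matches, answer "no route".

Routes whose prefix contains 22.187.72.128:
  22.0.0.0/7 (22.0.0.0 - 23.255.255.255) -> Router J
  22.128.0.0/9 (22.128.0.0 - 22.255.255.255) -> Router R
  22.160.0.0/11 (22.160.0.0 - 22.191.255.255) -> Router H
  22.184.0.0/13 (22.184.0.0 - 22.191.255.255) -> Router F
More-specific entries that do NOT match:
  22.187.104.128/30 (22.187.104.128 - 22.187.104.131) does not contain 22.187.72.128
  22.187.72.136/29 (22.187.72.136 - 22.187.72.143) does not contain 22.187.72.128
  18.187.72.128/27 (18.187.72.128 - 18.187.72.159) does not contain 22.187.72.128
  22.187.73.128/25 (22.187.73.128 - 22.187.73.255) does not contain 22.187.72.128
  22.187.74.0/23 (22.187.74.0 - 22.187.75.255) does not contain 22.187.72.128
  22.186.64.0/18 (22.186.64.0 - 22.186.127.255) does not contain 22.187.72.128
  22.171.0.0/17 (22.171.0.0 - 22.171.127.255) does not contain 22.187.72.128
Longest matching prefix is /13 -> next hop Router F.

Router F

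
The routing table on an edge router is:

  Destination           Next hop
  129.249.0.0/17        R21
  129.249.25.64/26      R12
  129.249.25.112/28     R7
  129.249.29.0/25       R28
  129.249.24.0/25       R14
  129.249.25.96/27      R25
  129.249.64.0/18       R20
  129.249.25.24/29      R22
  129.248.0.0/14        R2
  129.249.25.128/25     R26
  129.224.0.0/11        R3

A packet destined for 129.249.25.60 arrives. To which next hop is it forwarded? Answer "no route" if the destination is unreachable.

Routes whose prefix contains 129.249.25.60:
  129.224.0.0/11 (129.224.0.0 - 129.255.255.255) -> R3
  129.248.0.0/14 (129.248.0.0 - 129.251.255.255) -> R2
  129.249.0.0/17 (129.249.0.0 - 129.249.127.255) -> R21
More-specific entries that do NOT match:
  129.249.25.24/29 (129.249.25.24 - 129.249.25.31) does not contain 129.249.25.60
  129.249.25.112/28 (129.249.25.112 - 129.249.25.127) does not contain 129.249.25.60
  129.249.25.96/27 (129.249.25.96 - 129.249.25.127) does not contain 129.249.25.60
  129.249.25.64/26 (129.249.25.64 - 129.249.25.127) does not contain 129.249.25.60
  129.249.29.0/25 (129.249.29.0 - 129.249.29.127) does not contain 129.249.25.60
  129.249.24.0/25 (129.249.24.0 - 129.249.24.127) does not contain 129.249.25.60
  129.249.25.128/25 (129.249.25.128 - 129.249.25.255) does not contain 129.249.25.60
  129.249.64.0/18 (129.249.64.0 - 129.249.127.255) does not contain 129.249.25.60
Longest matching prefix is /17 -> next hop R21.

R21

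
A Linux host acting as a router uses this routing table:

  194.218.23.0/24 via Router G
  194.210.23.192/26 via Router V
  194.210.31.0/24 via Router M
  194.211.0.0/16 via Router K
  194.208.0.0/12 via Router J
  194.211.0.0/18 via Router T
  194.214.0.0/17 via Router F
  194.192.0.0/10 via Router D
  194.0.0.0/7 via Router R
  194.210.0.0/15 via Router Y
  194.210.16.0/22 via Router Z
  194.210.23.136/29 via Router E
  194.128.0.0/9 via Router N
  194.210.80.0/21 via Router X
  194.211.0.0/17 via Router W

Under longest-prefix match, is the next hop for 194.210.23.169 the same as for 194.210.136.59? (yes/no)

yes

194.210.23.169: longest match 194.210.0.0/15 -> Router Y
194.210.136.59: longest match 194.210.0.0/15 -> Router Y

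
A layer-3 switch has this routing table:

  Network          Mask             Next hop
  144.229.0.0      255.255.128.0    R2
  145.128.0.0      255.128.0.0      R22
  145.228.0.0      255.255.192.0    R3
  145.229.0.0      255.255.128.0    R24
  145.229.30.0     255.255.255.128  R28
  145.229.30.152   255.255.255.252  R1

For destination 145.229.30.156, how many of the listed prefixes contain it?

2

Prefixes containing 145.229.30.156:
  145.128.0.0/9 (145.128.0.0 - 145.255.255.255)
  145.229.0.0/17 (145.229.0.0 - 145.229.127.255)
Total matching entries: 2.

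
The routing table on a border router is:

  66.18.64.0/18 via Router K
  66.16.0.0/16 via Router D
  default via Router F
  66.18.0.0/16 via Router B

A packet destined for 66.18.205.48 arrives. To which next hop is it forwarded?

Router B

Routes whose prefix contains 66.18.205.48:
  0.0.0.0/0 (default, matches everything) -> Router F
  66.18.0.0/16 (66.18.0.0 - 66.18.255.255) -> Router B
More-specific entries that do NOT match:
  66.18.64.0/18 (66.18.64.0 - 66.18.127.255) does not contain 66.18.205.48
Longest matching prefix is /16 -> next hop Router B.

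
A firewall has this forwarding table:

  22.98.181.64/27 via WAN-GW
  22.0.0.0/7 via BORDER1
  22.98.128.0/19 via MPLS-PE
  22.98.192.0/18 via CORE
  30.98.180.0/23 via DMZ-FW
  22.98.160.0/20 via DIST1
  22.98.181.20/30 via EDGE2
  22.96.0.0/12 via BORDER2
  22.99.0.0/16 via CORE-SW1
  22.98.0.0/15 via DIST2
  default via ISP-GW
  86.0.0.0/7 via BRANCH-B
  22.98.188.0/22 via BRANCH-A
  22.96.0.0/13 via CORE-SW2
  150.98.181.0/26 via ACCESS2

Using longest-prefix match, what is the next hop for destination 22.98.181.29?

DIST2

Routes whose prefix contains 22.98.181.29:
  0.0.0.0/0 (default, matches everything) -> ISP-GW
  22.0.0.0/7 (22.0.0.0 - 23.255.255.255) -> BORDER1
  22.96.0.0/12 (22.96.0.0 - 22.111.255.255) -> BORDER2
  22.96.0.0/13 (22.96.0.0 - 22.103.255.255) -> CORE-SW2
  22.98.0.0/15 (22.98.0.0 - 22.99.255.255) -> DIST2
More-specific entries that do NOT match:
  22.98.181.20/30 (22.98.181.20 - 22.98.181.23) does not contain 22.98.181.29
  22.98.181.64/27 (22.98.181.64 - 22.98.181.95) does not contain 22.98.181.29
  150.98.181.0/26 (150.98.181.0 - 150.98.181.63) does not contain 22.98.181.29
  30.98.180.0/23 (30.98.180.0 - 30.98.181.255) does not contain 22.98.181.29
  22.98.188.0/22 (22.98.188.0 - 22.98.191.255) does not contain 22.98.181.29
  22.98.160.0/20 (22.98.160.0 - 22.98.175.255) does not contain 22.98.181.29
  22.98.128.0/19 (22.98.128.0 - 22.98.159.255) does not contain 22.98.181.29
  22.98.192.0/18 (22.98.192.0 - 22.98.255.255) does not contain 22.98.181.29
  22.99.0.0/16 (22.99.0.0 - 22.99.255.255) does not contain 22.98.181.29
Longest matching prefix is /15 -> next hop DIST2.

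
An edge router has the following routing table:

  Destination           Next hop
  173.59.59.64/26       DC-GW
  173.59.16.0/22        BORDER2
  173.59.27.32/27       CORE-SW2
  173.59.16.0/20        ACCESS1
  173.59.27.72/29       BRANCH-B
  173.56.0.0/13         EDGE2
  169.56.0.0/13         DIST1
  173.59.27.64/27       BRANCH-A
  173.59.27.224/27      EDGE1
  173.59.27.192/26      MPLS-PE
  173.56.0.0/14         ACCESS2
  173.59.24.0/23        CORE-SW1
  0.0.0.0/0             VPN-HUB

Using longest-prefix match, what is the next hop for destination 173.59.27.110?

Routes whose prefix contains 173.59.27.110:
  0.0.0.0/0 (default, matches everything) -> VPN-HUB
  173.56.0.0/13 (173.56.0.0 - 173.63.255.255) -> EDGE2
  173.56.0.0/14 (173.56.0.0 - 173.59.255.255) -> ACCESS2
  173.59.16.0/20 (173.59.16.0 - 173.59.31.255) -> ACCESS1
More-specific entries that do NOT match:
  173.59.27.72/29 (173.59.27.72 - 173.59.27.79) does not contain 173.59.27.110
  173.59.27.32/27 (173.59.27.32 - 173.59.27.63) does not contain 173.59.27.110
  173.59.27.64/27 (173.59.27.64 - 173.59.27.95) does not contain 173.59.27.110
  173.59.27.224/27 (173.59.27.224 - 173.59.27.255) does not contain 173.59.27.110
  173.59.59.64/26 (173.59.59.64 - 173.59.59.127) does not contain 173.59.27.110
  173.59.27.192/26 (173.59.27.192 - 173.59.27.255) does not contain 173.59.27.110
  173.59.24.0/23 (173.59.24.0 - 173.59.25.255) does not contain 173.59.27.110
  173.59.16.0/22 (173.59.16.0 - 173.59.19.255) does not contain 173.59.27.110
Longest matching prefix is /20 -> next hop ACCESS1.

ACCESS1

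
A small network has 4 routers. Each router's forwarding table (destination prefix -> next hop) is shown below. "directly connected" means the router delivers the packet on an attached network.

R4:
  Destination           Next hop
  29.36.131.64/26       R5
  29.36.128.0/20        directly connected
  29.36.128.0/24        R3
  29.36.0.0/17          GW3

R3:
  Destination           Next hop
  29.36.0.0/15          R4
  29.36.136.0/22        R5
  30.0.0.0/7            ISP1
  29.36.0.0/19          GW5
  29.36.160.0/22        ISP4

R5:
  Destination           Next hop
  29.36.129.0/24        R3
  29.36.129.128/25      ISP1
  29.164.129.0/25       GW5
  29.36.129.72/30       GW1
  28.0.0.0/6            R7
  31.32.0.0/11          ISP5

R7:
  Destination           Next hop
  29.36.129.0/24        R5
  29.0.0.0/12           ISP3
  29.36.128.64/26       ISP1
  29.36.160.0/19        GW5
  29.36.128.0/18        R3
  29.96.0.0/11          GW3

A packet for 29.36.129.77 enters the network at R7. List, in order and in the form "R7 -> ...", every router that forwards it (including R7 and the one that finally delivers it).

At R7: longest match for 29.36.129.77 is 29.36.129.0/24 -> R5
At R5: longest match for 29.36.129.77 is 29.36.129.0/24 -> R3
At R3: longest match for 29.36.129.77 is 29.36.0.0/15 -> R4
At R4: longest match for 29.36.129.77 is 29.36.128.0/20 -> directly connected

R7 -> R5 -> R3 -> R4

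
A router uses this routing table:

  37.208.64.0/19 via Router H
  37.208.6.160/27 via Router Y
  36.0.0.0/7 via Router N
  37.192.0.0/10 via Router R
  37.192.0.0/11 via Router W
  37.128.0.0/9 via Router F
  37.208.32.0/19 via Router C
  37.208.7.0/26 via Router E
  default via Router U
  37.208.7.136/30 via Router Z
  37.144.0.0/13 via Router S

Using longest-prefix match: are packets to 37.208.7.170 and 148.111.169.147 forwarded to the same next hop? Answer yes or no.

37.208.7.170: longest match 37.192.0.0/11 -> Router W
148.111.169.147: longest match 0.0.0.0/0 -> Router U

no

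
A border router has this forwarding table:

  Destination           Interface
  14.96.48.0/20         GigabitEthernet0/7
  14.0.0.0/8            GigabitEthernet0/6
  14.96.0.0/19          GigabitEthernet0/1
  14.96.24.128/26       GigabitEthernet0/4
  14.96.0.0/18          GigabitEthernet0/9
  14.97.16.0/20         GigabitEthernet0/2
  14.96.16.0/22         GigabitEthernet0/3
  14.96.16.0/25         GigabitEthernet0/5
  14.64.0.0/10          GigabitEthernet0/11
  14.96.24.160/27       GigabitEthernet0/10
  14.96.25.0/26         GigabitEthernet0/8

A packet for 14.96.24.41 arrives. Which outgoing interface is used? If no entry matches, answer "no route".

GigabitEthernet0/1

Routes whose prefix contains 14.96.24.41:
  14.0.0.0/8 (14.0.0.0 - 14.255.255.255) -> GigabitEthernet0/6
  14.64.0.0/10 (14.64.0.0 - 14.127.255.255) -> GigabitEthernet0/11
  14.96.0.0/18 (14.96.0.0 - 14.96.63.255) -> GigabitEthernet0/9
  14.96.0.0/19 (14.96.0.0 - 14.96.31.255) -> GigabitEthernet0/1
More-specific entries that do NOT match:
  14.96.24.160/27 (14.96.24.160 - 14.96.24.191) does not contain 14.96.24.41
  14.96.24.128/26 (14.96.24.128 - 14.96.24.191) does not contain 14.96.24.41
  14.96.25.0/26 (14.96.25.0 - 14.96.25.63) does not contain 14.96.24.41
  14.96.16.0/25 (14.96.16.0 - 14.96.16.127) does not contain 14.96.24.41
  14.96.16.0/22 (14.96.16.0 - 14.96.19.255) does not contain 14.96.24.41
  14.96.48.0/20 (14.96.48.0 - 14.96.63.255) does not contain 14.96.24.41
  14.97.16.0/20 (14.97.16.0 - 14.97.31.255) does not contain 14.96.24.41
Longest matching prefix is /19 -> interface GigabitEthernet0/1.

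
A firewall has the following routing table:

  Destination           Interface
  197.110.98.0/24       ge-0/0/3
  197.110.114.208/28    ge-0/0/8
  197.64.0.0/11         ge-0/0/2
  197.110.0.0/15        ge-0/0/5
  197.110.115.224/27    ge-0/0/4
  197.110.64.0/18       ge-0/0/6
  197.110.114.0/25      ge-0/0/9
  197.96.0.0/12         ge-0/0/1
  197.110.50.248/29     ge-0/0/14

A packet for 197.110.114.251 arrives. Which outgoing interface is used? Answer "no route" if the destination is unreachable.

ge-0/0/6

Routes whose prefix contains 197.110.114.251:
  197.96.0.0/12 (197.96.0.0 - 197.111.255.255) -> ge-0/0/1
  197.110.0.0/15 (197.110.0.0 - 197.111.255.255) -> ge-0/0/5
  197.110.64.0/18 (197.110.64.0 - 197.110.127.255) -> ge-0/0/6
More-specific entries that do NOT match:
  197.110.50.248/29 (197.110.50.248 - 197.110.50.255) does not contain 197.110.114.251
  197.110.114.208/28 (197.110.114.208 - 197.110.114.223) does not contain 197.110.114.251
  197.110.115.224/27 (197.110.115.224 - 197.110.115.255) does not contain 197.110.114.251
  197.110.114.0/25 (197.110.114.0 - 197.110.114.127) does not contain 197.110.114.251
  197.110.98.0/24 (197.110.98.0 - 197.110.98.255) does not contain 197.110.114.251
Longest matching prefix is /18 -> interface ge-0/0/6.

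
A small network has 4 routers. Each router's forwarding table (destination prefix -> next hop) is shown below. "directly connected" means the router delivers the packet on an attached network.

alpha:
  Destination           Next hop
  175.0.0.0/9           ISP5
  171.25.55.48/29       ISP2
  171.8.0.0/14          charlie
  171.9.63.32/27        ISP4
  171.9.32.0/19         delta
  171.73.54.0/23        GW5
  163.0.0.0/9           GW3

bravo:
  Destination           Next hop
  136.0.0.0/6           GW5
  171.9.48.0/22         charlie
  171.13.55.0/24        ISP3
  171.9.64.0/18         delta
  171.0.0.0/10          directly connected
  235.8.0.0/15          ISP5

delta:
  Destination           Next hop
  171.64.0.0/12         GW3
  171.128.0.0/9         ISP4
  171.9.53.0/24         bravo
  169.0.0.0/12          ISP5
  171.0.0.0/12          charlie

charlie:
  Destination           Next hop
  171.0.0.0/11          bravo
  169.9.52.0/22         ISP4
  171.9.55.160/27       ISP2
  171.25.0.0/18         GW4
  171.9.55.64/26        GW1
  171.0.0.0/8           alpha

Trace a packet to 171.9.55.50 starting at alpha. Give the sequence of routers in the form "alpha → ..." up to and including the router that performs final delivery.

At alpha: longest match for 171.9.55.50 is 171.9.32.0/19 -> delta
At delta: longest match for 171.9.55.50 is 171.0.0.0/12 -> charlie
At charlie: longest match for 171.9.55.50 is 171.0.0.0/11 -> bravo
At bravo: longest match for 171.9.55.50 is 171.0.0.0/10 -> directly connected

alpha → delta → charlie → bravo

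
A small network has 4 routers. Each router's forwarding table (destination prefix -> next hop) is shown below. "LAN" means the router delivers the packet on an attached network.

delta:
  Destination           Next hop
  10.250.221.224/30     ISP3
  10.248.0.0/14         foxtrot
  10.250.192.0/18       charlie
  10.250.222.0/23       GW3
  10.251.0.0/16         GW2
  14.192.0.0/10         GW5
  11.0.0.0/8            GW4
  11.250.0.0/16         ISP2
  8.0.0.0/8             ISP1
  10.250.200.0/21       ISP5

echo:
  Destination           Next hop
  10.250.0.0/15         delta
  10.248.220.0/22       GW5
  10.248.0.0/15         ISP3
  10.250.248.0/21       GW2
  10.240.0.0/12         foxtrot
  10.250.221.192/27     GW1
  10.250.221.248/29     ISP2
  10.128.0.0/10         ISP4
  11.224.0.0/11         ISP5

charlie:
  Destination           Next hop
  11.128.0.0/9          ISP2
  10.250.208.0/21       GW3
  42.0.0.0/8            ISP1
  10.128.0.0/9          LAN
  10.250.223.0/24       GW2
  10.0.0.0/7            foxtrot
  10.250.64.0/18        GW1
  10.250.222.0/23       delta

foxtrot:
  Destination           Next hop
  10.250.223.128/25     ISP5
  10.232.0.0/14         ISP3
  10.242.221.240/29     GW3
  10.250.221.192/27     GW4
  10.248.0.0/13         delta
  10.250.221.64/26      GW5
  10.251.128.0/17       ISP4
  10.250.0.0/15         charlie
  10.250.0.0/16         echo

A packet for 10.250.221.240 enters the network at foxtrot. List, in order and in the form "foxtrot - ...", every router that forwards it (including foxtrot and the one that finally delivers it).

foxtrot - echo - delta - charlie

At foxtrot: longest match for 10.250.221.240 is 10.250.0.0/16 -> echo
At echo: longest match for 10.250.221.240 is 10.250.0.0/15 -> delta
At delta: longest match for 10.250.221.240 is 10.250.192.0/18 -> charlie
At charlie: longest match for 10.250.221.240 is 10.128.0.0/9 -> LAN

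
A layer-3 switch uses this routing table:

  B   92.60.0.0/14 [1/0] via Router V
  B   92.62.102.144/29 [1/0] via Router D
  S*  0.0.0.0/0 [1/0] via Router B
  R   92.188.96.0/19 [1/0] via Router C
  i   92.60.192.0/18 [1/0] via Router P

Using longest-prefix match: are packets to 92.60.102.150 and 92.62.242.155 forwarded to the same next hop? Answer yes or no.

92.60.102.150: longest match 92.60.0.0/14 -> Router V
92.62.242.155: longest match 92.60.0.0/14 -> Router V

yes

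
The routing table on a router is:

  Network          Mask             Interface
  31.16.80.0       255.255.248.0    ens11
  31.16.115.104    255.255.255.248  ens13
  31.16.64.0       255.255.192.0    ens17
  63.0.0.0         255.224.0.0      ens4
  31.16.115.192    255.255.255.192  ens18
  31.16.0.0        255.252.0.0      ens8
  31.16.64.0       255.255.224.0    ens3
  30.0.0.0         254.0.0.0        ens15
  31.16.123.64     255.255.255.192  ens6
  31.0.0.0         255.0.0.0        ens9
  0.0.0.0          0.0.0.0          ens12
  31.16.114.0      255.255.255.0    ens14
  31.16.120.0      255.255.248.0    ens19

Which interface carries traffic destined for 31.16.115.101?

ens17

Routes whose prefix contains 31.16.115.101:
  0.0.0.0/0 (default, matches everything) -> ens12
  30.0.0.0/7 (30.0.0.0 - 31.255.255.255) -> ens15
  31.0.0.0/8 (31.0.0.0 - 31.255.255.255) -> ens9
  31.16.0.0/14 (31.16.0.0 - 31.19.255.255) -> ens8
  31.16.64.0/18 (31.16.64.0 - 31.16.127.255) -> ens17
More-specific entries that do NOT match:
  31.16.115.104/29 (31.16.115.104 - 31.16.115.111) does not contain 31.16.115.101
  31.16.115.192/26 (31.16.115.192 - 31.16.115.255) does not contain 31.16.115.101
  31.16.123.64/26 (31.16.123.64 - 31.16.123.127) does not contain 31.16.115.101
  31.16.114.0/24 (31.16.114.0 - 31.16.114.255) does not contain 31.16.115.101
  31.16.80.0/21 (31.16.80.0 - 31.16.87.255) does not contain 31.16.115.101
  31.16.120.0/21 (31.16.120.0 - 31.16.127.255) does not contain 31.16.115.101
  31.16.64.0/19 (31.16.64.0 - 31.16.95.255) does not contain 31.16.115.101
Longest matching prefix is /18 -> interface ens17.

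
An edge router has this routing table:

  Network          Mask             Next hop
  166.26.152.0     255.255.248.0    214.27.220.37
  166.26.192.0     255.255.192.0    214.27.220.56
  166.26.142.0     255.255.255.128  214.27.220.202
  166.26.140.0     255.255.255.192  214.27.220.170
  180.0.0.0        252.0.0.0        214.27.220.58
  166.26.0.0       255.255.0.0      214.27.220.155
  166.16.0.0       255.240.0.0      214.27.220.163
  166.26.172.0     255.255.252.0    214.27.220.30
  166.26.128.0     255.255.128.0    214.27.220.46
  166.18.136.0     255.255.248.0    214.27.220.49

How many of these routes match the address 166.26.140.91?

3

Prefixes containing 166.26.140.91:
  166.16.0.0/12 (166.16.0.0 - 166.31.255.255)
  166.26.0.0/16 (166.26.0.0 - 166.26.255.255)
  166.26.128.0/17 (166.26.128.0 - 166.26.255.255)
Total matching entries: 3.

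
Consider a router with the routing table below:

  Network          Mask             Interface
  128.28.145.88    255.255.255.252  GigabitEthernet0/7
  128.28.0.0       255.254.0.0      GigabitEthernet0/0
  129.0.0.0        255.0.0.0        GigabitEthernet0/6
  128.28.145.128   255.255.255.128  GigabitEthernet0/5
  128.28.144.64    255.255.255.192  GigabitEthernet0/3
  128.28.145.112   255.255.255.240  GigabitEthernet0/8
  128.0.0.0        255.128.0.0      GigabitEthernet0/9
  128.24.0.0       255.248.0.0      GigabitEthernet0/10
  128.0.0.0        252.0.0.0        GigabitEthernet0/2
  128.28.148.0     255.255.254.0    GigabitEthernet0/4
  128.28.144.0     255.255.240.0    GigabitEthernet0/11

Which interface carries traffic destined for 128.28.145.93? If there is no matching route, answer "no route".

GigabitEthernet0/11

Routes whose prefix contains 128.28.145.93:
  128.0.0.0/6 (128.0.0.0 - 131.255.255.255) -> GigabitEthernet0/2
  128.0.0.0/9 (128.0.0.0 - 128.127.255.255) -> GigabitEthernet0/9
  128.24.0.0/13 (128.24.0.0 - 128.31.255.255) -> GigabitEthernet0/10
  128.28.0.0/15 (128.28.0.0 - 128.29.255.255) -> GigabitEthernet0/0
  128.28.144.0/20 (128.28.144.0 - 128.28.159.255) -> GigabitEthernet0/11
More-specific entries that do NOT match:
  128.28.145.88/30 (128.28.145.88 - 128.28.145.91) does not contain 128.28.145.93
  128.28.145.112/28 (128.28.145.112 - 128.28.145.127) does not contain 128.28.145.93
  128.28.144.64/26 (128.28.144.64 - 128.28.144.127) does not contain 128.28.145.93
  128.28.145.128/25 (128.28.145.128 - 128.28.145.255) does not contain 128.28.145.93
  128.28.148.0/23 (128.28.148.0 - 128.28.149.255) does not contain 128.28.145.93
Longest matching prefix is /20 -> interface GigabitEthernet0/11.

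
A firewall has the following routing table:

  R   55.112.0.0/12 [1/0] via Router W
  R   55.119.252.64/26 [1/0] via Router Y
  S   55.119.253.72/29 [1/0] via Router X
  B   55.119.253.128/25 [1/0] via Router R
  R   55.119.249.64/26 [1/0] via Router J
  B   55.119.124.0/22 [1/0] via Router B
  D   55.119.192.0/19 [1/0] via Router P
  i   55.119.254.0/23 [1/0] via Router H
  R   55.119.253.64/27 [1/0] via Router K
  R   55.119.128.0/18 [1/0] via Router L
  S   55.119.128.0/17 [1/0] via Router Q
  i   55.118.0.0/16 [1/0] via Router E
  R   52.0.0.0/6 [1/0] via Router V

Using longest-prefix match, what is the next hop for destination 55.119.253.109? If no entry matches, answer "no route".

Routes whose prefix contains 55.119.253.109:
  52.0.0.0/6 (52.0.0.0 - 55.255.255.255) -> Router V
  55.112.0.0/12 (55.112.0.0 - 55.127.255.255) -> Router W
  55.119.128.0/17 (55.119.128.0 - 55.119.255.255) -> Router Q
More-specific entries that do NOT match:
  55.119.253.72/29 (55.119.253.72 - 55.119.253.79) does not contain 55.119.253.109
  55.119.253.64/27 (55.119.253.64 - 55.119.253.95) does not contain 55.119.253.109
  55.119.252.64/26 (55.119.252.64 - 55.119.252.127) does not contain 55.119.253.109
  55.119.249.64/26 (55.119.249.64 - 55.119.249.127) does not contain 55.119.253.109
  55.119.253.128/25 (55.119.253.128 - 55.119.253.255) does not contain 55.119.253.109
  55.119.254.0/23 (55.119.254.0 - 55.119.255.255) does not contain 55.119.253.109
  55.119.124.0/22 (55.119.124.0 - 55.119.127.255) does not contain 55.119.253.109
  55.119.192.0/19 (55.119.192.0 - 55.119.223.255) does not contain 55.119.253.109
  55.119.128.0/18 (55.119.128.0 - 55.119.191.255) does not contain 55.119.253.109
Longest matching prefix is /17 -> next hop Router Q.

Router Q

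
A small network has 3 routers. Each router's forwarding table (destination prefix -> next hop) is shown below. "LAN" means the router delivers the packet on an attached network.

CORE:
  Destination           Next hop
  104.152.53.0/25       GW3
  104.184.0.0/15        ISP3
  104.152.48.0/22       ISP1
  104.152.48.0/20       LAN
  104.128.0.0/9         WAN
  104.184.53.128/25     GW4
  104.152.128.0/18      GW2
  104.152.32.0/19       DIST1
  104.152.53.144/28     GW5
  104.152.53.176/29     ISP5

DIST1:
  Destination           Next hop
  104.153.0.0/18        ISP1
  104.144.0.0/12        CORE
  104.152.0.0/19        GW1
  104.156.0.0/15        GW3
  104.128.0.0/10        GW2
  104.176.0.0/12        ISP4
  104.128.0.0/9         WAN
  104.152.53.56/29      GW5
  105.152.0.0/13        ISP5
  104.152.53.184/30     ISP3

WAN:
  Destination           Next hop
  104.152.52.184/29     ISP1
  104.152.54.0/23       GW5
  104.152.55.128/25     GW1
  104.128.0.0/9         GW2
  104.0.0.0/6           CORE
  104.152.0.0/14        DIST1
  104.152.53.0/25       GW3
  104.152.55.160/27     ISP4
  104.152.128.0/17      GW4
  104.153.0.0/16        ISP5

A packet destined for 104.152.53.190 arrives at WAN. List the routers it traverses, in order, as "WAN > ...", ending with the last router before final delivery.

WAN > DIST1 > CORE

At WAN: longest match for 104.152.53.190 is 104.152.0.0/14 -> DIST1
At DIST1: longest match for 104.152.53.190 is 104.144.0.0/12 -> CORE
At CORE: longest match for 104.152.53.190 is 104.152.48.0/20 -> LAN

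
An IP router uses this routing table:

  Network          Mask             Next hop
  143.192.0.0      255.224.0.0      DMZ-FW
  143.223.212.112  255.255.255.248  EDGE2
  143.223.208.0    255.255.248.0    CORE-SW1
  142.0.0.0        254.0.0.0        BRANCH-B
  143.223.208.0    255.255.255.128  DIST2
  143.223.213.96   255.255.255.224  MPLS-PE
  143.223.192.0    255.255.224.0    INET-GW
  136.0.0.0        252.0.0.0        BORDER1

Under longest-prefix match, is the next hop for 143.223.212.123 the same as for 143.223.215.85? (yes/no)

yes

143.223.212.123: longest match 143.223.208.0/21 -> CORE-SW1
143.223.215.85: longest match 143.223.208.0/21 -> CORE-SW1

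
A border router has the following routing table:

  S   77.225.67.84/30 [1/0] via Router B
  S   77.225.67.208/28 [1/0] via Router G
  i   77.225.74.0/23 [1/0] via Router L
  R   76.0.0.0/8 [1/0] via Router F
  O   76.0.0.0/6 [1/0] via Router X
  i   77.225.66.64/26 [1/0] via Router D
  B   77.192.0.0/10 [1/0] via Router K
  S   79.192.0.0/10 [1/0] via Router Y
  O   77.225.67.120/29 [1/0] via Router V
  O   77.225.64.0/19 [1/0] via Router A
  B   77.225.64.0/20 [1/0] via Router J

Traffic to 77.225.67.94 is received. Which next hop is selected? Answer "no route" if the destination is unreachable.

Router J

Routes whose prefix contains 77.225.67.94:
  76.0.0.0/6 (76.0.0.0 - 79.255.255.255) -> Router X
  77.192.0.0/10 (77.192.0.0 - 77.255.255.255) -> Router K
  77.225.64.0/19 (77.225.64.0 - 77.225.95.255) -> Router A
  77.225.64.0/20 (77.225.64.0 - 77.225.79.255) -> Router J
More-specific entries that do NOT match:
  77.225.67.84/30 (77.225.67.84 - 77.225.67.87) does not contain 77.225.67.94
  77.225.67.120/29 (77.225.67.120 - 77.225.67.127) does not contain 77.225.67.94
  77.225.67.208/28 (77.225.67.208 - 77.225.67.223) does not contain 77.225.67.94
  77.225.66.64/26 (77.225.66.64 - 77.225.66.127) does not contain 77.225.67.94
  77.225.74.0/23 (77.225.74.0 - 77.225.75.255) does not contain 77.225.67.94
Longest matching prefix is /20 -> next hop Router J.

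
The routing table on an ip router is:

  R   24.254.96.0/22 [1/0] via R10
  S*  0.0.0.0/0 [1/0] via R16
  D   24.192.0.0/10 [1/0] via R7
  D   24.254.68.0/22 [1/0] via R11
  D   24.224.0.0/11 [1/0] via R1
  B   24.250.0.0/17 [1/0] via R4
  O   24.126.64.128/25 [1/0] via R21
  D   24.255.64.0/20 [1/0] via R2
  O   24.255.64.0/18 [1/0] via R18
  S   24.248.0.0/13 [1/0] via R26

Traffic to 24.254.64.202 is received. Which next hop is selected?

R26

Routes whose prefix contains 24.254.64.202:
  0.0.0.0/0 (default, matches everything) -> R16
  24.192.0.0/10 (24.192.0.0 - 24.255.255.255) -> R7
  24.224.0.0/11 (24.224.0.0 - 24.255.255.255) -> R1
  24.248.0.0/13 (24.248.0.0 - 24.255.255.255) -> R26
More-specific entries that do NOT match:
  24.126.64.128/25 (24.126.64.128 - 24.126.64.255) does not contain 24.254.64.202
  24.254.96.0/22 (24.254.96.0 - 24.254.99.255) does not contain 24.254.64.202
  24.254.68.0/22 (24.254.68.0 - 24.254.71.255) does not contain 24.254.64.202
  24.255.64.0/20 (24.255.64.0 - 24.255.79.255) does not contain 24.254.64.202
  24.255.64.0/18 (24.255.64.0 - 24.255.127.255) does not contain 24.254.64.202
  24.250.0.0/17 (24.250.0.0 - 24.250.127.255) does not contain 24.254.64.202
Longest matching prefix is /13 -> next hop R26.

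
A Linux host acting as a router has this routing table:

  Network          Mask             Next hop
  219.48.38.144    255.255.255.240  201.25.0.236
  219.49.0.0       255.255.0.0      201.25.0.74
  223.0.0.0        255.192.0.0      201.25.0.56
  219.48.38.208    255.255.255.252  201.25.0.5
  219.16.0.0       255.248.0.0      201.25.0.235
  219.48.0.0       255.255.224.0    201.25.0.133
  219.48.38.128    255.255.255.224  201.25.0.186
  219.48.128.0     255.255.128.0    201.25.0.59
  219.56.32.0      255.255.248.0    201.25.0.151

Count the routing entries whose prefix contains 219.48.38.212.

No listed prefix contains 219.48.38.212.
Total matching entries: 0.

0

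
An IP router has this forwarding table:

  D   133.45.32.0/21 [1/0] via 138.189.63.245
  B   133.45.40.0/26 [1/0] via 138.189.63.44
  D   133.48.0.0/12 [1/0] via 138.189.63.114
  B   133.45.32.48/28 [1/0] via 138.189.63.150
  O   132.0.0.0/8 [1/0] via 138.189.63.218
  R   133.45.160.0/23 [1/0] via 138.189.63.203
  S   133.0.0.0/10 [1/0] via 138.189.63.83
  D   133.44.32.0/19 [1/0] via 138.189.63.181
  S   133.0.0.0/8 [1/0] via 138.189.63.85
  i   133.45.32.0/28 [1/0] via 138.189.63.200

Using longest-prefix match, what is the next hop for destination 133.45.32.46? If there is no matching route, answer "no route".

Routes whose prefix contains 133.45.32.46:
  133.0.0.0/8 (133.0.0.0 - 133.255.255.255) -> 138.189.63.85
  133.0.0.0/10 (133.0.0.0 - 133.63.255.255) -> 138.189.63.83
  133.45.32.0/21 (133.45.32.0 - 133.45.39.255) -> 138.189.63.245
More-specific entries that do NOT match:
  133.45.32.48/28 (133.45.32.48 - 133.45.32.63) does not contain 133.45.32.46
  133.45.32.0/28 (133.45.32.0 - 133.45.32.15) does not contain 133.45.32.46
  133.45.40.0/26 (133.45.40.0 - 133.45.40.63) does not contain 133.45.32.46
  133.45.160.0/23 (133.45.160.0 - 133.45.161.255) does not contain 133.45.32.46
Longest matching prefix is /21 -> next hop 138.189.63.245.

138.189.63.245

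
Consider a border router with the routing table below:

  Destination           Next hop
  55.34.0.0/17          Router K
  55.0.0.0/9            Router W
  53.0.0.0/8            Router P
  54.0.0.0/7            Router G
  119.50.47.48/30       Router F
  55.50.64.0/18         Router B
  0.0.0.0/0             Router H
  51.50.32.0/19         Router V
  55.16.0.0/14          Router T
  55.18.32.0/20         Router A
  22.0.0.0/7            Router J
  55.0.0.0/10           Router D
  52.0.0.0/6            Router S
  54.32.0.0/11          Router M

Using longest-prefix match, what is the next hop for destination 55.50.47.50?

Router D

Routes whose prefix contains 55.50.47.50:
  0.0.0.0/0 (default, matches everything) -> Router H
  52.0.0.0/6 (52.0.0.0 - 55.255.255.255) -> Router S
  54.0.0.0/7 (54.0.0.0 - 55.255.255.255) -> Router G
  55.0.0.0/9 (55.0.0.0 - 55.127.255.255) -> Router W
  55.0.0.0/10 (55.0.0.0 - 55.63.255.255) -> Router D
More-specific entries that do NOT match:
  119.50.47.48/30 (119.50.47.48 - 119.50.47.51) does not contain 55.50.47.50
  55.18.32.0/20 (55.18.32.0 - 55.18.47.255) does not contain 55.50.47.50
  51.50.32.0/19 (51.50.32.0 - 51.50.63.255) does not contain 55.50.47.50
  55.50.64.0/18 (55.50.64.0 - 55.50.127.255) does not contain 55.50.47.50
  55.34.0.0/17 (55.34.0.0 - 55.34.127.255) does not contain 55.50.47.50
  55.16.0.0/14 (55.16.0.0 - 55.19.255.255) does not contain 55.50.47.50
  54.32.0.0/11 (54.32.0.0 - 54.63.255.255) does not contain 55.50.47.50
Longest matching prefix is /10 -> next hop Router D.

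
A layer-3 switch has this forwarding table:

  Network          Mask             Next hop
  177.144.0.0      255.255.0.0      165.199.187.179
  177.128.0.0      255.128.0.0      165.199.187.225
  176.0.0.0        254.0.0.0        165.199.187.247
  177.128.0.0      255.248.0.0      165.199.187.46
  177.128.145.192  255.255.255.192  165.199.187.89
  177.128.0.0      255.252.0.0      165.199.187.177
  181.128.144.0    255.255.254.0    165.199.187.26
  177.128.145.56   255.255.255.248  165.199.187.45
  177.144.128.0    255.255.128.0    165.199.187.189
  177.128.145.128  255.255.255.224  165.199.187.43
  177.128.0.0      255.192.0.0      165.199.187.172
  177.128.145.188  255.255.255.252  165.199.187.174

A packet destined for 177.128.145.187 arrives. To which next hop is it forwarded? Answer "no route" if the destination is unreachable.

165.199.187.177

Routes whose prefix contains 177.128.145.187:
  176.0.0.0/7 (176.0.0.0 - 177.255.255.255) -> 165.199.187.247
  177.128.0.0/9 (177.128.0.0 - 177.255.255.255) -> 165.199.187.225
  177.128.0.0/10 (177.128.0.0 - 177.191.255.255) -> 165.199.187.172
  177.128.0.0/13 (177.128.0.0 - 177.135.255.255) -> 165.199.187.46
  177.128.0.0/14 (177.128.0.0 - 177.131.255.255) -> 165.199.187.177
More-specific entries that do NOT match:
  177.128.145.188/30 (177.128.145.188 - 177.128.145.191) does not contain 177.128.145.187
  177.128.145.56/29 (177.128.145.56 - 177.128.145.63) does not contain 177.128.145.187
  177.128.145.128/27 (177.128.145.128 - 177.128.145.159) does not contain 177.128.145.187
  177.128.145.192/26 (177.128.145.192 - 177.128.145.255) does not contain 177.128.145.187
  181.128.144.0/23 (181.128.144.0 - 181.128.145.255) does not contain 177.128.145.187
  177.144.128.0/17 (177.144.128.0 - 177.144.255.255) does not contain 177.128.145.187
  177.144.0.0/16 (177.144.0.0 - 177.144.255.255) does not contain 177.128.145.187
Longest matching prefix is /14 -> next hop 165.199.187.177.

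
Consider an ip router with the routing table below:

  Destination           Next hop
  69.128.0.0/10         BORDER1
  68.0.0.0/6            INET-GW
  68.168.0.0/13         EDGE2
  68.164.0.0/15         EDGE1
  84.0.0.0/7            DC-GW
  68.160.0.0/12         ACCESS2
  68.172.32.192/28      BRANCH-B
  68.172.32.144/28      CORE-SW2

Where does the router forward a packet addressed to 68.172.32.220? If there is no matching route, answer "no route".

Routes whose prefix contains 68.172.32.220:
  68.0.0.0/6 (68.0.0.0 - 71.255.255.255) -> INET-GW
  68.160.0.0/12 (68.160.0.0 - 68.175.255.255) -> ACCESS2
  68.168.0.0/13 (68.168.0.0 - 68.175.255.255) -> EDGE2
More-specific entries that do NOT match:
  68.172.32.192/28 (68.172.32.192 - 68.172.32.207) does not contain 68.172.32.220
  68.172.32.144/28 (68.172.32.144 - 68.172.32.159) does not contain 68.172.32.220
  68.164.0.0/15 (68.164.0.0 - 68.165.255.255) does not contain 68.172.32.220
Longest matching prefix is /13 -> next hop EDGE2.

EDGE2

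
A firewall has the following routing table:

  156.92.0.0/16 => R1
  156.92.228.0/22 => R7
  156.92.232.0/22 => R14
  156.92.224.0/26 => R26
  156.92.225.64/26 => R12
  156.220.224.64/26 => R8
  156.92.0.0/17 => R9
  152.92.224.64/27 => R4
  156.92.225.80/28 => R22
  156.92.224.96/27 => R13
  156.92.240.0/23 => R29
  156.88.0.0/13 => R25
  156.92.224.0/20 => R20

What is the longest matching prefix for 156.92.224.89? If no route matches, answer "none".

Entries matching 156.92.224.89:
  156.88.0.0/13 (156.88.0.0 - 156.95.255.255)
  156.92.0.0/16 (156.92.0.0 - 156.92.255.255)
  156.92.224.0/20 (156.92.224.0 - 156.92.239.255)
Most specific is 156.92.224.0/20.

156.92.224.0/20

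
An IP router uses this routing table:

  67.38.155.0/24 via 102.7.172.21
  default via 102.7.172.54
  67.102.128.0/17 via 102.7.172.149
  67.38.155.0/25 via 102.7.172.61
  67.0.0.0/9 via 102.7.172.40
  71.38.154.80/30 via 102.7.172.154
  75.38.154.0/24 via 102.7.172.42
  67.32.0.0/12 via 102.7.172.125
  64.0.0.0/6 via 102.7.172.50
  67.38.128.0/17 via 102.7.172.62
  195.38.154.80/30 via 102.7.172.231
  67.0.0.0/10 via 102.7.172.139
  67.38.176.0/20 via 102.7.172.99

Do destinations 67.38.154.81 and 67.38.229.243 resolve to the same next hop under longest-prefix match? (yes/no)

67.38.154.81: longest match 67.38.128.0/17 -> 102.7.172.62
67.38.229.243: longest match 67.38.128.0/17 -> 102.7.172.62

yes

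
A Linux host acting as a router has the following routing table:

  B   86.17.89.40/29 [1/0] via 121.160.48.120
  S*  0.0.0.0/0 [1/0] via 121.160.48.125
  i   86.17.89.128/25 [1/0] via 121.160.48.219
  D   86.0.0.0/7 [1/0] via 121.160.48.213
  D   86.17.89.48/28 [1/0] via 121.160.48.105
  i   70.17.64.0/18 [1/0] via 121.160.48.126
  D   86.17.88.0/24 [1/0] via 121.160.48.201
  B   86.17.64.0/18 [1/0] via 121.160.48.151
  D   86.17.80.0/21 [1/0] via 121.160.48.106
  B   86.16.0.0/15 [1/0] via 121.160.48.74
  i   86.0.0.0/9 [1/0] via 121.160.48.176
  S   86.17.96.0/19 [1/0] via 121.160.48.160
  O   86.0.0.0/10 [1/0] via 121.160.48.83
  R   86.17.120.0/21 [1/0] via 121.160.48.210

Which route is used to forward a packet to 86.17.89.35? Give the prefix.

Entries matching 86.17.89.35:
  0.0.0.0/0 (default, matches everything)
  86.0.0.0/7 (86.0.0.0 - 87.255.255.255)
  86.0.0.0/9 (86.0.0.0 - 86.127.255.255)
  86.0.0.0/10 (86.0.0.0 - 86.63.255.255)
  86.16.0.0/15 (86.16.0.0 - 86.17.255.255)
  86.17.64.0/18 (86.17.64.0 - 86.17.127.255)
Most specific is 86.17.64.0/18.

86.17.64.0/18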